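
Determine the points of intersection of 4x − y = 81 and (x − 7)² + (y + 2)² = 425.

From the line, y = 4x − 81. Substituting:
17x² − 646x + 5865 = 0  ⟹  x² − 38x + 345 = 0
x = 23 or x = 15, giving (23, 11) and (15, −21).

(15, −21) and (23, 11)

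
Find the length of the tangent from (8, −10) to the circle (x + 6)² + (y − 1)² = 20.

3√33

The centre is (−6, 1) and r = 2√5. The square of the distance from P to the centre is 196 + 121 = 317.
The tangent meets the radius at right angles, so tangent² = |PO|² − r² = 317 − 20 = 297.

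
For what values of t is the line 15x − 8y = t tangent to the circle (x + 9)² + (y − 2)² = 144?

t = −355 or t = 53

For a tangent, require d(centre, line) = r = 12.
|15·(−9) − 8·2 − t| / √289 = 12
|t − (−151)| = 12·17, so t = 53 or t = −355.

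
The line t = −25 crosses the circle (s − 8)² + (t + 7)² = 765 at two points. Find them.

Substitute t = −25:
s² − 16s − 377 = 0
s = 29 or s = −13, giving (29, −25) and (−13, −25).

(−13, −25) and (29, −25)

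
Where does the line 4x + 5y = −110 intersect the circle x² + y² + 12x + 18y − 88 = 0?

(−20, −6) and (0, −22)

Substitute y = (−110 − 4x)/5:
41x² + 820x = 0  ⟹  x² + 20x = 0
x = 0 or x = −20, giving (0, −22) and (−20, −6).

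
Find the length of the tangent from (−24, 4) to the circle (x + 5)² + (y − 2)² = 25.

The centre is (−5, 2) and r = 5. The square of the distance from P to the centre is 361 + 4 = 365.
The tangent meets the radius at right angles, so tangent² = |PO|² − r² = 365 − 25 = 340.

2√85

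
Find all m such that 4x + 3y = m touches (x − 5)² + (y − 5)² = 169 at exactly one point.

Tangency holds when the distance from the centre (5, 5) to the line equals the radius 13:
|4·5 + 3·5 − m| / √25 = 13
|m − (35)| = 13·5, so m = 100 or m = −30.

m = −30 or m = 100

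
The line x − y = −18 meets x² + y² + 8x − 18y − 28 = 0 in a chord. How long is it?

15√2

Substitute y = x + 18:
2x² + 26x − 28 = 0  ⟹  x² + 13x − 14 = 0
x = 1 or x = −14, giving (1, 19) and (−14, 4).
|(1, 19) − (−14, 4)| = √((15)² + (15)²) = 15√2.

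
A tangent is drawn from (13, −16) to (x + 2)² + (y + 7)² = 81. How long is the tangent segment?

Centre (−2, −7), r² = 81. |PO|² = (15)² + (−9)² = 306.
Power of the point: PT² = |PO|² − r² = 225, so PT = 15.

15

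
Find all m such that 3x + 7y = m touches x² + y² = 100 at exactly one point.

Tangency holds when the distance from the centre (0, 0) to the line equals the radius 10:
|3·0 + 7·0 − m| / √58 = 10
|m| = 10√58.

m = ±10√58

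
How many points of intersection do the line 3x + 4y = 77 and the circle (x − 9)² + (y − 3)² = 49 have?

0

Centre (9, 3), r² = 49. Distance² from centre to line = (−38)²/25 = 1444/25.
Since d² > r², the line lies outside the circle.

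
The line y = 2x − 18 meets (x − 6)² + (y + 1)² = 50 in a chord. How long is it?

6√5

Substitute y = 2x − 18:
5x² − 80x + 275 = 0  ⟹  x² − 16x + 55 = 0
x = 11 or x = 5, giving (11, 4) and (5, −8).
Chord length = distance between (11, 4) and (5, −8) = √180 = 6√5.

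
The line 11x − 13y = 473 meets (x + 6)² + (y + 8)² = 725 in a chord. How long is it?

√290

From the line, y = (−473 + 11x)/13. Substituting:
290x² − 6090x + 19720 = 0  ⟹  x² − 21x + 68 = 0
x = 17 or x = 4, giving (17, −22) and (4, −33).
|(17, −22) − (4, −33)| = √((13)² + (11)²) = √290.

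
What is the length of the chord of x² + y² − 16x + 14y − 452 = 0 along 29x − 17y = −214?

√1130

Substitute y = (214 + 29x)/17:
1130x² + 14690x − 33900 = 0  ⟹  x² + 13x − 30 = 0
x = 2 or x = −15, giving (2, 16) and (−15, −13).
|(2, 16) − (−15, −13)| = √((17)² + (29)²) = √1130.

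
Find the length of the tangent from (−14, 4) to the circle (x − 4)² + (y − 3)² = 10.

3√35

Centre (4, 3), r² = 10. |PO|² = (−18)² + (1)² = 325.
Power of the point: PT² = |PO|² − r² = 315, so PT = 3√35.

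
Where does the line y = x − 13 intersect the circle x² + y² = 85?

(6, −7) and (7, −6)

Express y = x − 13 and substitute into the circle:
2x² − 26x + 84 = 0  ⟹  x² − 13x + 42 = 0
x = 7 or x = 6, giving (7, −6) and (6, −7).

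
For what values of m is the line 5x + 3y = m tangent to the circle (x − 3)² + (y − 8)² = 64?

m = 39 ± 8√34

The line touches the circle iff its distance from (3, 8) is 8:
|5·3 + 3·8 − m| / √34 = 8
|m − (39)| = 8√34.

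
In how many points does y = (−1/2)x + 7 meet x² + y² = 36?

0

Substituting the line into the circle gives 5x² − 28x + 52 = 0.
Δ = 784 − 1040 = −256.
No real roots: the line does not meet the circle.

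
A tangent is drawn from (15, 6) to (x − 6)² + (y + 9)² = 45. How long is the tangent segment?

With centre O = (6, −9), |OP|² = 306 and r² = 45.
Power of the point: PT² = |PO|² − r² = 261, so PT = 3√29.

3√29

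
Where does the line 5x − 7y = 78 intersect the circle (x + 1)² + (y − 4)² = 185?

Express y = (−78 + 5x)/7 and substitute into the circle:
74x² − 962x + 2220 = 0  ⟹  x² − 13x + 30 = 0
x = 10 or x = 3, giving (10, −4) and (3, −9).

(3, −9) and (10, −4)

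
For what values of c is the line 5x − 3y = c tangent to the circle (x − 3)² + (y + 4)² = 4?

The line touches the circle iff its distance from (3, −4) is 2:
|5·3 − 3·(−4) − c| / √34 = 2
|c − (27)| = 2√34.

c = 27 ± 2√34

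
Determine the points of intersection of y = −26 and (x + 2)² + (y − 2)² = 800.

Express y = −26 and substitute into the circle:
x² + 4x − 12 = 0
x = 2 or x = −6, giving (2, −26) and (−6, −26).

(−6, −26) and (2, −26)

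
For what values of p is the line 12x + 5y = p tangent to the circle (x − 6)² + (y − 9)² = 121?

Tangency holds when the distance from the centre (6, 9) to the line equals the radius 11:
|12·6 + 5·9 − p| / √169 = 11
|p − (117)| = 11·13, so p = 260 or p = −26.

p = −26 or p = 260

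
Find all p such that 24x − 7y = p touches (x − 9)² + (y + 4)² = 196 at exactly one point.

For a tangent, require d(centre, line) = r = 14.
|24·9 − 7·(−4) − p| / √625 = 14
|p − (244)| = 14·25, so p = 594 or p = −106.

p = −106 or p = 594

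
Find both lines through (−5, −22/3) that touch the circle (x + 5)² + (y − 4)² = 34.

5x + 3y = −47 and 5x − 3y = −3

A line y − (−22/3) = m(x − (−5)) is tangent when its distance from (−5, 4) is √34:
[m·(0) − (34/3)]² = 34(m² + 1)
9m² − 25 = 0, so m = −5/3 or m = 5/3.
With m = −5/3: 5x + 3y = −47. With m = 5/3: 5x − 3y = −3.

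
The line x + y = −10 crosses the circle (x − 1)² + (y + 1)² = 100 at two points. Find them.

Express y = −x − 10 and substitute into the circle:
2x² + 16x − 18 = 0  ⟹  x² + 8x − 9 = 0
x = 1 or x = −9, giving (1, −11) and (−9, −1).

(−9, −1) and (1, −11)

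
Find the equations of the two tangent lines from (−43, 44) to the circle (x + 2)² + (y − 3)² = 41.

5x + 4y = −39 and 4x + 5y = 48

Write the tangent as mx − y + (44 − m·(−43)) = 0 and set its distance from the centre to √41:
(41m − (−41))² = 41(m² + 1)
20m² + 41m + 20 = 0, so m = −5/4 or m = −4/5.
Through (−43, 44) these give 5x + 4y = −39 and 4x + 5y = 48.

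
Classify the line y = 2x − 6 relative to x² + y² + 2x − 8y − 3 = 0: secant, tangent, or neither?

Centre (−1, 4), r² = 20. Distance² from centre to line = (−12)²/5 = 144/5.
Since d² > r², the line lies outside the circle.

neither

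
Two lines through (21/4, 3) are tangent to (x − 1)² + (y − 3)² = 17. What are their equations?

4x − y = 18 and 4x + y = 24

A line y − (3) = m(x − (21/4)) is tangent when its distance from (1, 3) is √17:
[m·(−17/4) − (0)]² = 17(m² + 1)
m² − 16 = 0, so m = 4 or m = −4.
Through (21/4, 3) these give 4x − y = 18 and 4x + y = 24.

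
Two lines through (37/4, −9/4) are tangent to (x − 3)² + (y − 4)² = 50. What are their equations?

A line y − (−9/4) = m(x − (37/4)) is tangent when its distance from (3, 4) is 5√2:
(−25/4m − (25/4))² = 50(m² + 1)
7m² − 50m + 7 = 0, so m = 7 or m = 1/7.
Through (37/4, −9/4) these give 7x − y = 67 and x − 7y = 25.

7x − y = 67 and x − 7y = 25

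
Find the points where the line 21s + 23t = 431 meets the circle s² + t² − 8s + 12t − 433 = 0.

Express t = (431 − 21s)/23 and substitute into the circle:
970s² − 28130s + 75660 = 0  ⟹  s² − 29s + 78 = 0
s = 26 or s = 3, giving (26, −5) and (3, 16).

(3, 16) and (26, −5)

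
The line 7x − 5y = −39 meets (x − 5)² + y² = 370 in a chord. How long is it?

Express y = (39 + 7x)/5 and substitute into the circle:
74x² + 296x − 7104 = 0  ⟹  x² + 4x − 96 = 0
x = 8 or x = −12, giving (8, 19) and (−12, −9).
Chord length = distance between (8, 19) and (−12, −9) = √1184 = 4√74.

4√74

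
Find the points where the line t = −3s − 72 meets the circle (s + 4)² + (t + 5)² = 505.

Substitute t = −3s − 72:
10s² + 410s + 4000 = 0  ⟹  s² + 41s + 400 = 0
s = −16 or s = −25, giving (−16, −24) and (−25, 3).

(−25, 3) and (−16, −24)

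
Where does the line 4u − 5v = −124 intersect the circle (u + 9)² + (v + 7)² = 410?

(−26, 4) and (−16, 12)

Substitute v = (124 + 4u)/5:
41u² + 1722u + 17056 = 0  ⟹  u² + 42u + 416 = 0
u = −16 or u = −26, giving (−16, 12) and (−26, 4).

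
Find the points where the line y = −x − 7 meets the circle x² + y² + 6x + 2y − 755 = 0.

Express y = −x − 7 and substitute into the circle:
2x² + 18x − 720 = 0  ⟹  x² + 9x − 360 = 0
x = 15 or x = −24, giving (15, −22) and (−24, 17).

(−24, 17) and (15, −22)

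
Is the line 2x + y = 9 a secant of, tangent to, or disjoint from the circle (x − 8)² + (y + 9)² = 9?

secant

Substituting the line into the circle gives 5x² − 88x + 379 = 0.
Δ = 7744 − 7580 = 164.
Two real roots: the line is a secant.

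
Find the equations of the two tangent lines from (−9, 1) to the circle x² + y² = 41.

4x − 5y = −41 and 5x + 4y = −41

A line y − (1) = m(x − (−9)) is tangent when its distance from (0, 0) is √41:
[m·(9) − (−1)]² = 41(m² + 1)
20m² + 9m − 20 = 0, so m = 4/5 or m = −5/4.
Through (−9, 1) these give 4x − 5y = −41 and 5x + 4y = −41.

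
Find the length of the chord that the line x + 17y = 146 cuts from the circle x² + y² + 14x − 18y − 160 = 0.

2√290

Express y = (146 − x)/17 and substitute into the circle:
290x² + 4060x − 69600 = 0  ⟹  x² + 14x − 240 = 0
x = 10 or x = −24, giving (10, 8) and (−24, 10).
|(10, 8) − (−24, 10)| = √((34)² + (−2)²) = 2√290.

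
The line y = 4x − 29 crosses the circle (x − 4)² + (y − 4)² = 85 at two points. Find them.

Substitute y = 4x − 29:
17x² − 272x + 1020 = 0  ⟹  x² − 16x + 60 = 0
x = 10 or x = 6, giving (10, 11) and (6, −5).

(6, −5) and (10, 11)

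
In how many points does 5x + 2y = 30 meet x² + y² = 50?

Substituting the line into the circle gives 29x² − 300x + 700 = 0.
Δ = 90000 − 81200 = 8800.
Two real roots: the line is a secant.

2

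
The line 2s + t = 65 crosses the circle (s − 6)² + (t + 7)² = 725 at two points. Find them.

(29, 7) and (31, 3)

From the line, t = −2s + 65. Substituting:
5s² − 300s + 4495 = 0  ⟹  s² − 60s + 899 = 0
s = 31 or s = 29, giving (31, 3) and (29, 7).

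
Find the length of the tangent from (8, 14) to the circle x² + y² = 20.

The centre is (0, 0) and r = 2√5. The square of the distance from P to the centre is 64 + 196 = 260.
The tangent meets the radius at right angles, so tangent² = |PO|² − r² = 260 − 20 = 240.

4√15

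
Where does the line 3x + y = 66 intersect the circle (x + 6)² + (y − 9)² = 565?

Express y = −3x + 66 and substitute into the circle:
10x² − 330x + 2720 = 0  ⟹  x² − 33x + 272 = 0
x = 17 or x = 16, giving (17, 15) and (16, 18).

(16, 18) and (17, 15)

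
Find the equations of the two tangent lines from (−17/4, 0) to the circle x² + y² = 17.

4x − y = −17 and 4x + y = −17

A line y − (0) = m(x − (−17/4)) is tangent when its distance from (0, 0) is √17:
[m·(17/4) − (0)]² = 17(m² + 1)
m² − 16 = 0, so m = 4 or m = −4.
With m = 4: 4x − y = −17. With m = −4: 4x + y = −17.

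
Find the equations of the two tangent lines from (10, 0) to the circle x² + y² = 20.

x − 2y = 10 and x + 2y = 10

Write the tangent as mx − y + (0 − m·(10)) = 0 and set its distance from the centre to 2√5:
[m·(−10) − (0)]² = 20(m² + 1)
4m² − 1 = 0, so m = 1/2 or m = −1/2.
Through (10, 0) these give x − 2y = 10 and x + 2y = 10.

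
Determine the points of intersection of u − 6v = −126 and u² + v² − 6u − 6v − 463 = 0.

Express v = (126 + u)/6 and substitute into the circle:
37u² − 5328 = 0  ⟹  u² − 144 = 0
u = 12 or u = −12, giving (12, 23) and (−12, 19).

(−12, 19) and (12, 23)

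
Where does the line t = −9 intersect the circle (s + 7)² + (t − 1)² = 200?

(−17, −9) and (3, −9)

Express t = −9 and substitute into the circle:
s² + 14s − 51 = 0
s = 3 or s = −17, giving (3, −9) and (−17, −9).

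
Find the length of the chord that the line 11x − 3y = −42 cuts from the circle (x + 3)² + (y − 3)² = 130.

The distance from (−3, 3) to the line is 0/√130, and r² = 130.
Half the chord is √(r² − d²) = √(130), so the full chord is 2√130.

2√130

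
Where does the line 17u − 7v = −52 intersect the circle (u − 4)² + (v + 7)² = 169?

(−8, −12) and (−1, 5)

Substitute v = (52 + 17u)/7:
338u² + 3042u + 2704 = 0  ⟹  u² + 9u + 8 = 0
u = −1 or u = −8, giving (−1, 5) and (−8, −12).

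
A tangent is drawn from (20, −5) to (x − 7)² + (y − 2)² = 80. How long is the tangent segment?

√138

Centre (7, 2), r² = 80. |PO|² = (13)² + (−7)² = 218.
By the tangent–radius right angle, tangent length = √(|PO|² − r²) = √138.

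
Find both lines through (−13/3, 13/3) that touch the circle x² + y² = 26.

x − 5y = −26 and 5x − y = −26

Write the tangent as mx − y + (13/3 − m·(−13/3)) = 0 and set its distance from the centre to √26:
(13/3m − (−13/3))² = 26(m² + 1)
5m² − 26m + 5 = 0, so m = 1/5 or m = 5.
Through (−13/3, 13/3) these give x − 5y = −26 and 5x − y = −26.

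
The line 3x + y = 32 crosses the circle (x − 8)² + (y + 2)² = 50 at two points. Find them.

From the line, y = −3x + 32. Substituting:
10x² − 220x + 1170 = 0  ⟹  x² − 22x + 117 = 0
x = 13 or x = 9, giving (13, −7) and (9, 5).

(9, 5) and (13, −7)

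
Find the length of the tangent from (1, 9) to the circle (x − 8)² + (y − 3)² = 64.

Centre (8, 3), r² = 64. |PO|² = (−7)² + (6)² = 85.
The tangent meets the radius at right angles, so tangent² = |PO|² − r² = 85 − 64 = 21.

√21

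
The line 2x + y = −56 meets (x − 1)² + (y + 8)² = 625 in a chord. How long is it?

From the line, y = −2x − 56. Substituting:
5x² + 190x + 1680 = 0  ⟹  x² + 38x + 336 = 0
x = −14 or x = −24, giving (−14, −28) and (−24, −8).
Chord length = distance between (−14, −28) and (−24, −8) = √500 = 10√5.

10√5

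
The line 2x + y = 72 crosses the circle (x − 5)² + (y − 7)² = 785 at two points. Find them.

From the line, y = −2x + 72. Substituting:
5x² − 270x + 3465 = 0  ⟹  x² − 54x + 693 = 0
x = 33 or x = 21, giving (33, 6) and (21, 30).

(21, 30) and (33, 6)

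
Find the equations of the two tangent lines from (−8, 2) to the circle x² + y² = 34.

Let a tangent through (−8, 2) have slope m. Its distance from (0, 0) must equal √34:
(8m − (−2))² = 34(m² + 1)
15m² + 16m − 15 = 0, so m = −5/3 or m = 3/5.
With m = −5/3: 5x + 3y = −34. With m = 3/5: 3x − 5y = −34.

5x + 3y = −34 and 3x − 5y = −34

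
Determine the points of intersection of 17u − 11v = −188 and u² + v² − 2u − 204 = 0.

Express v = (188 + 17u)/11 and substitute into the circle:
410u² + 6150u + 10660 = 0  ⟹  u² + 15u + 26 = 0
u = −2 or u = −13, giving (−2, 14) and (−13, −3).

(−13, −3) and (−2, 14)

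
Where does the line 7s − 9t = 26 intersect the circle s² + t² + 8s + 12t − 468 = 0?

Substitute t = (−26 + 7s)/9:
130s² + 1040s − 40040 = 0  ⟹  s² + 8s − 308 = 0
s = 14 or s = −22, giving (14, 8) and (−22, −20).

(−22, −20) and (14, 8)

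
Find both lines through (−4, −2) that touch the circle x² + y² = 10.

Write the tangent as mx − y + (−2 − m·(−4)) = 0 and set its distance from the centre to √10:
[m·(4) − (2)]² = 10(m² + 1)
3m² − 8m − 3 = 0, so m = 3 or m = −1/3.
Through (−4, −2) these give 3x − y = −10 and x + 3y = −10.

3x − y = −10 and x + 3y = −10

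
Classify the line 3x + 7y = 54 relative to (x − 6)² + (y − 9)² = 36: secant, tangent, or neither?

secant

Substituting the line into the circle gives 58x² − 534x + 81 = 0.
Discriminant = (−534)² − 4·58·(81) = 266364 > 0.
Two real roots: the line is a secant.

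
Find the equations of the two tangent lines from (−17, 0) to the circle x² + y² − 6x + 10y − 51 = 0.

6x + 7y = −102 and 2x − 9y = −34

A line y − (0) = m(x − (−17)) is tangent when its distance from (3, −5) is √85:
(20m − (−5))² = 85(m² + 1)
63m² + 40m − 12 = 0, so m = −6/7 or m = 2/9.
With m = −6/7: 6x + 7y = −102. With m = 2/9: 2x − 9y = −34.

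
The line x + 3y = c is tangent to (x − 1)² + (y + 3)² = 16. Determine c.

For a tangent, require d(centre, line) = r = 4.
|1·1 + 3·(−3) − c| / √10 = 4
|c − (−8)| = 4√10.

c = −8 ± 4√10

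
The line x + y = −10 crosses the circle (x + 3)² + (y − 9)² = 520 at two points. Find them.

Express y = −x − 10 and substitute into the circle:
2x² + 44x − 150 = 0  ⟹  x² + 22x − 75 = 0
x = 3 or x = −25, giving (3, −13) and (−25, 15).

(−25, 15) and (3, −13)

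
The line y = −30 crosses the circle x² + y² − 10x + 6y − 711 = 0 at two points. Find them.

From the line, y = −30. Substituting:
x² − 10x + 9 = 0
x = 9 or x = 1, giving (9, −30) and (1, −30).

(1, −30) and (9, −30)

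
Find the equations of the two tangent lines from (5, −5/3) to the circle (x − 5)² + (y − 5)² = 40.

Let a tangent through (5, −5/3) have slope m. Its distance from (5, 5) must equal 2√10:
[m·(0) − (20/3)]² = 40(m² + 1)
9m² − 1 = 0, so m = −1/3 or m = 1/3.
With m = −1/3: x + 3y = 0. With m = 1/3: x − 3y = 10.

x + 3y = 0 and x − 3y = 10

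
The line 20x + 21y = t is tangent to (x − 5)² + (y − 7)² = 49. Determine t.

For a tangent, require d(centre, line) = r = 7.
|20·5 + 21·7 − t| / √841 = 7
|t − (247)| = 7·29, so t = 450 or t = 44.

t = 44 or t = 450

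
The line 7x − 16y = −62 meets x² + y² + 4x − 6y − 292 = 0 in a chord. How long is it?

The distance from (−2, 3) to the line is 0/√305, and r² = 305.
Half the chord is √(r² − d²) = √(305), so the full chord is 2√305.

2√305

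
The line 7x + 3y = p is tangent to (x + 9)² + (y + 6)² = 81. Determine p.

The line touches the circle iff its distance from (−9, −6) is 9:
|7·(−9) + 3·(−6) − p| / √58 = 9
|p − (−81)| = 9√58.

p = −81 ± 9√58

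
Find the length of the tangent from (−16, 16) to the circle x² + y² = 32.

4√30

Centre (0, 0), r² = 32. |PO|² = (−16)² + (16)² = 512.
The tangent meets the radius at right angles, so tangent² = |PO|² − r² = 512 − 32 = 480.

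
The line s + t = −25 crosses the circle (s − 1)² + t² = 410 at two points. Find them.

Substitute t = −s − 25:
2s² + 48s + 216 = 0  ⟹  s² + 24s + 108 = 0
s = −6 or s = −18, giving (−6, −19) and (−18, −7).

(−18, −7) and (−6, −19)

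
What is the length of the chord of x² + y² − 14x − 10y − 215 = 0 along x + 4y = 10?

Centre (7, 5), r² = 289. Perpendicular distance d from centre to line = |17| / √17 = 17/√17.
Chord = 2√(r² − d²) = 2·√(272) = 8√17.

8√17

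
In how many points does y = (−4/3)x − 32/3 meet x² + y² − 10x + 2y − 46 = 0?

0

Substituting the line into the circle gives 25x² + 142x + 418 = 0.
Discriminant = (142)² − 4·25·(418) = −21636 < 0.
No real roots: the line does not meet the circle.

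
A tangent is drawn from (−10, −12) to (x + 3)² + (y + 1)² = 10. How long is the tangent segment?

4√10

With centre O = (−3, −1), |OP|² = 170 and r² = 10.
Power of the point: PT² = |PO|² − r² = 160, so PT = 4√10.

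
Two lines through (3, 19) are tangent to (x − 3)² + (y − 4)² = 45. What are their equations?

Let a tangent through (3, 19) have slope m. Its distance from (3, 4) must equal 3√5:
(0m − (−15))² = 45(m² + 1)
m² − 4 = 0, so m = −2 or m = 2.
With m = −2: 2x + y = 25. With m = 2: 2x − y = −13.

2x + y = 25 and 2x − y = −13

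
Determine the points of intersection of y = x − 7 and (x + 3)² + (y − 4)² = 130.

(0, −7) and (8, 1)

Express y = x − 7 and substitute into the circle:
2x² − 16x = 0  ⟹  x² − 8x = 0
x = 8 or x = 0, giving (8, 1) and (0, −7).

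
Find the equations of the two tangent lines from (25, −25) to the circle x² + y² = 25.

3x + 4y = −25 and 4x + 3y = 25

Let a tangent through (25, −25) have slope m. Its distance from (0, 0) must equal 5:
(−25m − (25))² = 25(m² + 1)
12m² + 25m + 12 = 0, so m = −3/4 or m = −4/3.
Through (25, −25) these give 3x + 4y = −25 and 4x + 3y = 25.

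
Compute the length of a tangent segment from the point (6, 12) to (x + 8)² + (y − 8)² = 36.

The centre is (−8, 8) and r = 6. The square of the distance from P to the centre is 196 + 16 = 212.
By the tangent–radius right angle, tangent length = √(|PO|² − r²) = √176 = 4√11.

4√11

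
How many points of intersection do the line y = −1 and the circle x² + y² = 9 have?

2

Substituting the line into the circle gives x² − 8 = 0.
Δ = 0 − (−32) = 32.
Two real roots: the line is a secant.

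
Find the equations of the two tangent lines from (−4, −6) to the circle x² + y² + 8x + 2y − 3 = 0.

x + 2y = −16 and x − 2y = 8

Write the tangent as mx − y + (−6 − m·(−4)) = 0 and set its distance from the centre to 2√5:
(0m − (5))² = 20(m² + 1)
4m² − 1 = 0, so m = −1/2 or m = 1/2.
With m = −1/2: x + 2y = −16. With m = 1/2: x − 2y = 8.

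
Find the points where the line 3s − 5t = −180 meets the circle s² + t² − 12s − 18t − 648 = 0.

(−15, 27) and (0, 36)

Substitute t = (180 + 3s)/5:
34s² + 510s = 0  ⟹  s² + 15s = 0
s = 0 or s = −15, giving (0, 36) and (−15, 27).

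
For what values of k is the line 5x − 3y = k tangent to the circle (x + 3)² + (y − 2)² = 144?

k = −21 ± 12√34

The line touches the circle iff its distance from (−3, 2) is 12:
|5·(−3) − 3·2 − k| / √34 = 12
|k − (−21)| = 12√34.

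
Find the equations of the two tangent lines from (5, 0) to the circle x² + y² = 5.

x − 2y = 5 and x + 2y = 5

A line y − (0) = m(x − (5)) is tangent when its distance from (0, 0) is √5:
(−5m − (0))² = 5(m² + 1)
4m² − 1 = 0, so m = 1/2 or m = −1/2.
With m = 1/2: x − 2y = 5. With m = −1/2: x + 2y = 5.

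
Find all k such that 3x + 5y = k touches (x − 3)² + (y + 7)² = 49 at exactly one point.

Tangency holds when the distance from the centre (3, −7) to the line equals the radius 7:
|3·3 + 5·(−7) − k| / √34 = 7
|k − (−26)| = 7√34.

k = −26 ± 7√34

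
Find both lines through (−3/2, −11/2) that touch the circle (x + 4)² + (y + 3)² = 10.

3x − y = 1 and x − 3y = 15

Let a tangent through (−3/2, −11/2) have slope m. Its distance from (−4, −3) must equal √10:
(−5/2m − (5/2))² = 10(m² + 1)
3m² − 10m + 3 = 0, so m = 3 or m = 1/3.
Through (−3/2, −11/2) these give 3x − y = 1 and x − 3y = 15.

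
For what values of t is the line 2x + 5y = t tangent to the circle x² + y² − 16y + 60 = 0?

For a tangent, require d(centre, line) = r = 2.
|2·0 + 5·8 − t| / √29 = 2
|t − (40)| = 2√29.

t = 40 ± 2√29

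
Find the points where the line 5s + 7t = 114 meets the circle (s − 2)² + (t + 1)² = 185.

From the line, t = (114 − 5s)/7. Substituting:
74s² − 1406s + 5772 = 0  ⟹  s² − 19s + 78 = 0
s = 13 or s = 6, giving (13, 7) and (6, 12).

(6, 12) and (13, 7)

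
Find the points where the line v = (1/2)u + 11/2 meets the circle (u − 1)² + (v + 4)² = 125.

(−9, 1) and (3, 7)

Express v = (11 + u)/2 and substitute into the circle:
5u² + 30u − 135 = 0  ⟹  u² + 6u − 27 = 0
u = 3 or u = −9, giving (3, 7) and (−9, 1).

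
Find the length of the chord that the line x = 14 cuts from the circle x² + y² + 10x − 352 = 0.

8

The line gives x = 14. Substituting into the circle:
y² − 16 = 0
y = 4 or y = −4, giving (14, 4) and (14, −4).
|(14, 4) − (14, −4)| = √((0)² + (8)²) = 8.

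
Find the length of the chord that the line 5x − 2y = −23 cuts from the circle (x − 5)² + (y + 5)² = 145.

2√29

The distance from (5, −5) to the line is 58/√29, and r² = 145.
Chord = 2√(r² − d²) = 2·√(29) = 2√29.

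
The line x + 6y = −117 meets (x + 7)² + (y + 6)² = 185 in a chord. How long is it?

2√37

Centre (−7, −6), r² = 185. Perpendicular distance d from centre to line = |74| / √37 = 74/√37.
Half the chord is √(r² − d²) = √(37), so the full chord is 2√37.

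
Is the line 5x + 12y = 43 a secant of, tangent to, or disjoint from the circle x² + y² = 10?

disjoint

Substituting the line into the circle gives 169x² − 430x + 409 = 0.
Discriminant = (−430)² − 4·169·(409) = −91584 < 0.
No real roots: the line does not meet the circle.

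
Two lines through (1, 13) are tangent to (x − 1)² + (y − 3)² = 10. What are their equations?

3x − y = −10 and 3x + y = 16

Write the tangent as mx − y + (13 − m·(1)) = 0 and set its distance from the centre to √10:
[m·(0) − (−10)]² = 10(m² + 1)
m² − 9 = 0, so m = 3 or m = −3.
With m = 3: 3x − y = −10. With m = −3: 3x + y = 16.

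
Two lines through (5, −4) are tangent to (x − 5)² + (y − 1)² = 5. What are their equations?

Let a tangent through (5, −4) have slope m. Its distance from (5, 1) must equal √5:
(0m − (5))² = 5(m² + 1)
m² − 4 = 0, so m = 2 or m = −2.
With m = 2: 2x − y = 14. With m = −2: 2x + y = 6.

2x − y = 14 and 2x + y = 6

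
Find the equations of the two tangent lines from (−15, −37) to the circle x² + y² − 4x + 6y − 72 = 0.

7x − 6y = 117 and 9x − 2y = −61

Write the tangent as mx − y + (−37 − m·(−15)) = 0 and set its distance from the centre to √85:
[m·(17) − (34)]² = 85(m² + 1)
12m² − 68m + 63 = 0, so m = 7/6 or m = 9/2.
Through (−15, −37) these give 7x − 6y = 117 and 9x − 2y = −61.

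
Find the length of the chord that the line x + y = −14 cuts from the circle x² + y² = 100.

2√2

Centre (0, 0), r² = 100. Perpendicular distance d from centre to line = |14| / √2 = 14/√2.
Half the chord is √(r² − d²) = √(2), so the full chord is 2√2.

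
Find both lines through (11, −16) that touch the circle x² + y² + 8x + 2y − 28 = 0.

x + 2y = −21 and 2x + y = 6

A line y − (−16) = m(x − (11)) is tangent when its distance from (−4, −1) is 3√5:
(−15m − (15))² = 45(m² + 1)
2m² + 5m + 2 = 0, so m = −1/2 or m = −2.
Through (11, −16) these give x + 2y = −21 and 2x + y = 6.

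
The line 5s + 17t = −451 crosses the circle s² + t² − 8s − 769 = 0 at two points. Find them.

(−12, −23) and (5, −28)

Express t = (−451 − 5s)/17 and substitute into the circle:
314s² + 2198s − 18840 = 0  ⟹  s² + 7s − 60 = 0
s = 5 or s = −12, giving (5, −28) and (−12, −23).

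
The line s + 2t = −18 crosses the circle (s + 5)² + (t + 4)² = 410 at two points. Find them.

Substitute t = (−18 − s)/2:
5s² + 60s − 1440 = 0  ⟹  s² + 12s − 288 = 0
s = 12 or s = −24, giving (12, −15) and (−24, 3).

(−24, 3) and (12, −15)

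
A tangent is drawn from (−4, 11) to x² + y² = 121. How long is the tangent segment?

The centre is (0, 0) and r = 11. The square of the distance from P to the centre is 16 + 121 = 137.
Power of the point: PT² = |PO|² − r² = 16, so PT = 4.

4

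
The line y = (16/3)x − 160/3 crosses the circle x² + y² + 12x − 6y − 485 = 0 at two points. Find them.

(7, −16) and (13, 16)

From the line, y = (−160 + 16x)/3. Substituting:
265x² − 5300x + 24115 = 0  ⟹  x² − 20x + 91 = 0
x = 13 or x = 7, giving (13, 16) and (7, −16).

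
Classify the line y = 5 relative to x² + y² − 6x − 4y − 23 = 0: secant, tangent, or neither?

Centre (3, 2), r² = 36. Distance² from centre to line = (−3)² = 9.
Since d² < r², the line cuts the circle twice.

secant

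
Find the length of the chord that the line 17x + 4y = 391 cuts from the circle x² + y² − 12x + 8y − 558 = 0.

From the line, y = (391 − 17x)/4. Substituting:
305x² − 14030x + 156465 = 0  ⟹  x² − 46x + 513 = 0
x = 27 or x = 19, giving (27, −17) and (19, 17).
Chord length = distance between (27, −17) and (19, 17) = √1220 = 2√305.

2√305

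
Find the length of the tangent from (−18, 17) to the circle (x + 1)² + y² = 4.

√574

The centre is (−1, 0) and r = 2. The square of the distance from P to the centre is 289 + 289 = 578.
By the tangent–radius right angle, tangent length = √(|PO|² − r²) = √574.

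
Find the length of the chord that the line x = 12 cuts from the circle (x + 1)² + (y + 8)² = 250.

The line gives x = 12. Substituting into the circle:
y² + 16y − 17 = 0
y = 1 or y = −17, giving (12, 1) and (12, −17).
|(12, 1) − (12, −17)| = √((0)² + (18)²) = 18.

18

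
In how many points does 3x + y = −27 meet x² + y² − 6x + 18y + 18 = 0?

Substituting the line into the circle gives 10x² + 102x + 261 = 0.
Δ = 10404 − 10440 = −36.
No real roots: the line does not meet the circle.

0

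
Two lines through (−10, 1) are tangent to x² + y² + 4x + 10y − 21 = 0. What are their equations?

Write the tangent as mx − y + (1 − m·(−10)) = 0 and set its distance from the centre to 5√2:
(8m − (−6))² = 50(m² + 1)
7m² + 48m − 7 = 0, so m = −7 or m = 1/7.
With m = −7: 7x + y = −69. With m = 1/7: x − 7y = −17.

7x + y = −69 and x − 7y = −17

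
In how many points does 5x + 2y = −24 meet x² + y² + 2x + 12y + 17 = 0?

2

Centre (−1, −6), r² = 20. Distance² from centre to line = (7)²/29 = 49/29.
Since d² < r², the line cuts the circle twice.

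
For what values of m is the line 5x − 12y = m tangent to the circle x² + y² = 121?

m = −143 or m = 143

For a tangent, require d(centre, line) = r = 11.
|5·0 − 12·0 − m| / √169 = 11
|m| = 11·13, so m = 143 or m = −143.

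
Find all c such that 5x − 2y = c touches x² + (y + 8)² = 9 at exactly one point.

The line touches the circle iff its distance from (0, −8) is 3:
|5·0 − 2·(−8) − c| / √29 = 3
|c − (16)| = 3√29.

c = 16 ± 3√29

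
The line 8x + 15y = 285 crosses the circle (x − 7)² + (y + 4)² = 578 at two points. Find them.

(0, 19) and (30, 3)

From the line, y = (285 − 8x)/15. Substituting:
289x² − 8670x = 0  ⟹  x² − 30x = 0
x = 30 or x = 0, giving (30, 3) and (0, 19).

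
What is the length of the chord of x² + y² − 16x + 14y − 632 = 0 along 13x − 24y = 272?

Substitute y = (−272 + 13x)/24:
745x² − 11920x − 381440 = 0  ⟹  x² − 16x − 512 = 0
x = 32 or x = −16, giving (32, 6) and (−16, −20).
Chord length = distance between (32, 6) and (−16, −20) = √2980 = 2√745.

2√745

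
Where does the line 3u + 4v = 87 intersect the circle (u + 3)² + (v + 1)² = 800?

From the line, v = (87 − 3u)/4. Substituting:
25u² − 450u − 4375 = 0  ⟹  u² − 18u − 175 = 0
u = 25 or u = −7, giving (25, 3) and (−7, 27).

(−7, 27) and (25, 3)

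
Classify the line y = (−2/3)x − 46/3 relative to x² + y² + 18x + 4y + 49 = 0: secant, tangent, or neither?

neither

Substituting the line into the circle gives 13x² + 322x + 2005 = 0.
Discriminant = (322)² − 4·13·(2005) = −576 < 0.
No real roots: the line does not meet the circle.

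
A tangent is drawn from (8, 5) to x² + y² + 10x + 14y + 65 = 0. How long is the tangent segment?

With centre O = (−5, −7), |OP|² = 313 and r² = 9.
Power of the point: PT² = |PO|² − r² = 304, so PT = 4√19.

4√19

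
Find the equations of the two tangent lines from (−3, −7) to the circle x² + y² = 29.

Let a tangent through (−3, −7) have slope m. Its distance from (0, 0) must equal √29:
(3m − (7))² = 29(m² + 1)
10m² + 21m − 10 = 0, so m = 2/5 or m = −5/2.
With m = 2/5: 2x − 5y = 29. With m = −5/2: 5x + 2y = −29.

2x − 5y = 29 and 5x + 2y = −29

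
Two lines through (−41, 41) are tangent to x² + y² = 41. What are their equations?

Write the tangent as mx − y + (41 − m·(−41)) = 0 and set its distance from the centre to √41:
(41m − (−41))² = 41(m² + 1)
20m² + 41m + 20 = 0, so m = −4/5 or m = −5/4.
Through (−41, 41) these give 4x + 5y = 41 and 5x + 4y = −41.

4x + 5y = 41 and 5x + 4y = −41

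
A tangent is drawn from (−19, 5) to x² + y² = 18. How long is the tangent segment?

4√23

With centre O = (0, 0), |OP|² = 386 and r² = 18.
The tangent meets the radius at right angles, so tangent² = |PO|² − r² = 386 − 18 = 368.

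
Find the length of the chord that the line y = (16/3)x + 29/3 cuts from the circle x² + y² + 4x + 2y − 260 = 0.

From the line, y = (29 + 16x)/3. Substituting:
265x² + 1060x − 1325 = 0  ⟹  x² + 4x − 5 = 0
x = 1 or x = −5, giving (1, 15) and (−5, −17).
|(1, 15) − (−5, −17)| = √((6)² + (32)²) = 2√265.

2√265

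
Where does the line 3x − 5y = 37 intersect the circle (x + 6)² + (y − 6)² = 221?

(−1, −8) and (4, −5)

Express y = (−37 + 3x)/5 and substitute into the circle:
34x² − 102x − 136 = 0  ⟹  x² − 3x − 4 = 0
x = 4 or x = −1, giving (4, −5) and (−1, −8).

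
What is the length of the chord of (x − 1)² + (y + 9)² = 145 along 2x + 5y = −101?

2√29

From the line, y = (−101 − 2x)/5. Substituting:
29x² + 174x − 464 = 0  ⟹  x² + 6x − 16 = 0
x = 2 or x = −8, giving (2, −21) and (−8, −17).
|(2, −21) − (−8, −17)| = √((10)² + (−4)²) = 2√29.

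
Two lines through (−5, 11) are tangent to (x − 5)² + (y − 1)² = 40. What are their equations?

3x + y = −4 and x + 3y = 28

A line y − (11) = m(x − (−5)) is tangent when its distance from (5, 1) is 2√10:
(10m − (−10))² = 40(m² + 1)
3m² + 10m + 3 = 0, so m = −3 or m = −1/3.
Through (−5, 11) these give 3x + y = −4 and x + 3y = 28.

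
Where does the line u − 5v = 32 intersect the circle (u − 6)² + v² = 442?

(−13, −9) and (27, −1)

From the line, v = (−32 + u)/5. Substituting:
26u² − 364u − 9126 = 0  ⟹  u² − 14u − 351 = 0
u = 27 or u = −13, giving (27, −1) and (−13, −9).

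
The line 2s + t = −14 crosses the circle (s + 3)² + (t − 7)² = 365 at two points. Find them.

Substitute t = −2s − 14:
5s² + 90s + 85 = 0  ⟹  s² + 18s + 17 = 0
s = −1 or s = −17, giving (−1, −12) and (−17, 20).

(−17, 20) and (−1, −12)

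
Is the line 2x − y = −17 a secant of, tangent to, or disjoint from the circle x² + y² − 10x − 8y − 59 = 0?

disjoint

Substituting the line into the circle gives 5x² + 42x + 94 = 0.
Δ = 1764 − 1880 = −116.
No real roots: the line does not meet the circle.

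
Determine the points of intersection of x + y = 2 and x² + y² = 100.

(−6, 8) and (8, −6)

Express y = −x + 2 and substitute into the circle:
2x² − 4x − 96 = 0  ⟹  x² − 2x − 48 = 0
x = 8 or x = −6, giving (8, −6) and (−6, 8).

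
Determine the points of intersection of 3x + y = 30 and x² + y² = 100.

Express y = −3x + 30 and substitute into the circle:
10x² − 180x + 800 = 0  ⟹  x² − 18x + 80 = 0
x = 10 or x = 8, giving (10, 0) and (8, 6).

(8, 6) and (10, 0)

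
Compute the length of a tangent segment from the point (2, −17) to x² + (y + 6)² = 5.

2√30

The centre is (0, −6) and r = √5. The square of the distance from P to the centre is 4 + 121 = 125.
Power of the point: PT² = |PO|² − r² = 120, so PT = 2√30.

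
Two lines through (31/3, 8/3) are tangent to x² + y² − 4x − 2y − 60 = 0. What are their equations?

7x + 4y = 83 and 8x − y = 80

Let a tangent through (31/3, 8/3) have slope m. Its distance from (2, 1) must equal √65:
(−25/3m − (−5/3))² = 65(m² + 1)
4m² − 25m − 56 = 0, so m = −7/4 or m = 8.
Through (31/3, 8/3) these give 7x + 4y = 83 and 8x − y = 80.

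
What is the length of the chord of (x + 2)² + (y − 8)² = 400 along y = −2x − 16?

Express y = −2x − 16 and substitute into the circle:
5x² + 100x + 180 = 0  ⟹  x² + 20x + 36 = 0
x = −2 or x = −18, giving (−2, −12) and (−18, 20).
|(−2, −12) − (−18, 20)| = √((16)² + (−32)²) = 16√5.

16√5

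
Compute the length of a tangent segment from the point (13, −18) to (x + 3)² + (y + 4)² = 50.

The centre is (−3, −4) and r = 5√2. The square of the distance from P to the centre is 256 + 196 = 452.
By the tangent–radius right angle, tangent length = √(|PO|² − r²) = √402.

√402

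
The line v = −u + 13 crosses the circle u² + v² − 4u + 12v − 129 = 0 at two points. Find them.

Express v = −u + 13 and substitute into the circle:
2u² − 42u + 196 = 0  ⟹  u² − 21u + 98 = 0
u = 14 or u = 7, giving (14, −1) and (7, 6).

(7, 6) and (14, −1)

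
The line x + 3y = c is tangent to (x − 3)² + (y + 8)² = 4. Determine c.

c = −21 ± 2√10

For a tangent, require d(centre, line) = r = 2.
|1·3 + 3·(−8) − c| / √10 = 2
|c − (−21)| = 2√10.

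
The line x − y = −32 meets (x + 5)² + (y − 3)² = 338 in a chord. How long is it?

Centre (−5, 3), r² = 338. Perpendicular distance d from centre to line = |24| / √2 = 24/√2.
Chord = 2√(r² − d²) = 2·√(50) = 10√2.

10√2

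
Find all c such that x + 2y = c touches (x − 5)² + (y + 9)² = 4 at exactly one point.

c = −13 ± 2√5

Tangency holds when the distance from the centre (5, −9) to the line equals the radius 2:
|1·5 + 2·(−9) − c| / √5 = 2
|c − (−13)| = 2√5.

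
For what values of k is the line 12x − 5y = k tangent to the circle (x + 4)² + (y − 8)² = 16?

Tangency holds when the distance from the centre (−4, 8) to the line equals the radius 4:
|12·(−4) − 5·8 − k| / √169 = 4
|k − (−88)| = 4·13, so k = −36 or k = −140.

k = −140 or k = −36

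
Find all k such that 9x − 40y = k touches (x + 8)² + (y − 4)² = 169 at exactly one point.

Tangency holds when the distance from the centre (−8, 4) to the line equals the radius 13:
|9·(−8) − 40·4 − k| / √1681 = 13
|k − (−232)| = 13·41, so k = 301 or k = −765.

k = −765 or k = 301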